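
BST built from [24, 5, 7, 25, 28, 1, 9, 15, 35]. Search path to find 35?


BST root = 24
Search for 35: compare at each node
Path: [24, 25, 28, 35]


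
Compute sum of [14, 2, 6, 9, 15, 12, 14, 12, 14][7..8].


Prefix sums: [0, 14, 16, 22, 31, 46, 58, 72, 84, 98]
Sum[7..8] = prefix[9] - prefix[7] = 98 - 72 = 26


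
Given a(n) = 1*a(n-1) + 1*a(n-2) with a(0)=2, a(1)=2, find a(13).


Build bottom-up:
...a(11)=288, a(12)=466, a(13)=1*466+1*288=754


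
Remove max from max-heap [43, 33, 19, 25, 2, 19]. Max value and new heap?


Max = 43
Replace root with last, heapify down
Resulting heap: [33, 25, 19, 19, 2]


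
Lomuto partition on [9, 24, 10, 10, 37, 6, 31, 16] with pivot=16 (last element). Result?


Elements <= 16 go left of pivot.
Result: [9, 10, 10, 6, 16, 24, 31, 37], pivot at index 4


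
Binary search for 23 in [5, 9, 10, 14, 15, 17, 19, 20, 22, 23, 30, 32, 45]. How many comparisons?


Search for 23:
[0,12] mid=6 arr[6]=19
[7,12] mid=9 arr[9]=23
Total: 2 comparisons


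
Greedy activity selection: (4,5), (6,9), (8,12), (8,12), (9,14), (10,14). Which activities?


Greedy: pick earliest-ending, then skip overlaps.
Selected (3 activities): [(4, 5), (6, 9), (9, 14)]


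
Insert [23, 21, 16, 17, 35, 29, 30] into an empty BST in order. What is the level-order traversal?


Root = 23; build tree by BST insertion.
Level-Order traversal: [23, 21, 35, 16, 29, 17, 30]


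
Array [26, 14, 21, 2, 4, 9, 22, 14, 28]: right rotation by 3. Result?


Right rotate by 3: [22, 14, 28, 26, 14, 21, 2, 4, 9]


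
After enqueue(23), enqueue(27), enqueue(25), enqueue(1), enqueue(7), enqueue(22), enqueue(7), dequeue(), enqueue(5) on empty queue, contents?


enqueue(23) -> [23]
enqueue(27) -> [23, 27]
enqueue(25) -> [23, 27, 25]
enqueue(1) -> [23, 27, 25, 1]
enqueue(7) -> [23, 27, 25, 1, 7]
enqueue(22) -> [23, 27, 25, 1, 7, 22]
enqueue(7) -> [23, 27, 25, 1, 7, 22, 7]
dequeue() returns 23 -> [27, 25, 1, 7, 22, 7]
enqueue(5) -> [27, 25, 1, 7, 22, 7, 5]
Final queue (front to back): [27, 25, 1, 7, 22, 7, 5]


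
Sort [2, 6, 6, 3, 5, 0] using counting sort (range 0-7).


Count array: [1, 0, 1, 1, 0, 1, 2, 0]
Reconstruct: [0, 2, 3, 5, 6, 6]


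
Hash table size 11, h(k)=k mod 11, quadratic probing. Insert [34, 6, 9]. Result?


Insertions: 34->slot 1; 6->slot 6; 9->slot 9
Table: [None, 34, None, None, None, None, 6, None, None, 9, None]


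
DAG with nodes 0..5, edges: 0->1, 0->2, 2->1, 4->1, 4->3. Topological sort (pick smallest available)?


Kahn's algorithm, process smallest node first
Order: [0, 2, 4, 1, 3, 5]


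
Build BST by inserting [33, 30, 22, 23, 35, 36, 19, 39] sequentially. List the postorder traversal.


Root = 33; build tree by BST insertion.
Postorder traversal: [19, 23, 22, 30, 39, 36, 35, 33]


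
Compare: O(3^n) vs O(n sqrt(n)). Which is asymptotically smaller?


n^1.5 grows slower than exponential (base 3)
O(n sqrt(n)) is asymptotically smaller; O(3^n) grows faster


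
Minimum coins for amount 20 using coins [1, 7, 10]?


dp[0]=0; dp[i]=1+min(dp[i-c] for c in coins)
...dp[15]=3, dp[16]=4, dp[17]=2, dp[18]=3, dp[19]=4, dp[20]=2
Minimum coins for 20 = 2


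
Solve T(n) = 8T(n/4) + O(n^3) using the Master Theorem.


a=8, b=4, c=3. log_4(8)=1.5 < c=3. Case 3: O(n^c) = O(n^3)
Complexity: O(n^3)


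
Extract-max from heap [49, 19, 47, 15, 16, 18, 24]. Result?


Max = 49
Replace root with last, heapify down
Resulting heap: [47, 19, 24, 15, 16, 18]


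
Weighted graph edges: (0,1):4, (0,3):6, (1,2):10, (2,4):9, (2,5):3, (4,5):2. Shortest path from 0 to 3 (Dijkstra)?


Dijkstra from 0:
Distances: {0: 0, 1: 4, 2: 14, 3: 6, 4: 19, 5: 17}
Shortest distance to 3 = 6, path = [0, 3]


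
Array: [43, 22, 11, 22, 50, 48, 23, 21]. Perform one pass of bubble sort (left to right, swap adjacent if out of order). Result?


After one pass: [22, 11, 22, 43, 48, 23, 21, 50]


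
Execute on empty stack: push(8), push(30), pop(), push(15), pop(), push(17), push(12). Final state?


push(8) -> [8]
push(30) -> [8, 30]
pop() returns 30 -> [8]
push(15) -> [8, 15]
pop() returns 15 -> [8]
push(17) -> [8, 17]
push(12) -> [8, 17, 12]
Final stack (bottom to top): [8, 17, 12]


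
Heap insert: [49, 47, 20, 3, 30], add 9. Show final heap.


Append 9: [49, 47, 20, 3, 30, 9]
Bubble up: no swaps needed
Result: [49, 47, 20, 3, 30, 9]


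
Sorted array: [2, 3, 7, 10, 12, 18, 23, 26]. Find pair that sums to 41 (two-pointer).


Two pointers: lo=0, hi=7
Found pair: (18, 23) summing to 41


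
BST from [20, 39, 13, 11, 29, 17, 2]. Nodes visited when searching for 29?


BST root = 20
Search for 29: compare at each node
Path: [20, 39, 29]


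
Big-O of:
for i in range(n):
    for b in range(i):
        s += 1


Per nesting level: O(n) * O(n) [triangular over i] = O(n^2)
Complexity: O(n^2)


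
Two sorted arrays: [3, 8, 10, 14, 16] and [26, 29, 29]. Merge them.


Compare heads, take smaller each step.
Merged: [3, 8, 10, 14, 16, 26, 29, 29]


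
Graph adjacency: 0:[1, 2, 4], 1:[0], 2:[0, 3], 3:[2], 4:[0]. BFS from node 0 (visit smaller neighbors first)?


BFS queue: start with [0]
Visit order: [0, 1, 2, 4, 3]


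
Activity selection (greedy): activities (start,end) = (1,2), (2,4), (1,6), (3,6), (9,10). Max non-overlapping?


Greedy: pick earliest-ending, then skip overlaps.
Selected (3 activities): [(1, 2), (2, 4), (9, 10)]


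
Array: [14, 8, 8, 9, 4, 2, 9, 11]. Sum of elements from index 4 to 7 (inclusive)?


Prefix sums: [0, 14, 22, 30, 39, 43, 45, 54, 65]
Sum[4..7] = prefix[8] - prefix[4] = 65 - 39 = 26


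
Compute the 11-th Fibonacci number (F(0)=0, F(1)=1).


F(n)=F(n-1)+F(n-2)
...F(9)=34, F(10)=55, F(11)=89


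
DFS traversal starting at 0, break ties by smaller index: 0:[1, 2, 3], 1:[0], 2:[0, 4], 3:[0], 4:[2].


DFS stack-based: start with [0]
Visit order: [0, 1, 2, 4, 3]


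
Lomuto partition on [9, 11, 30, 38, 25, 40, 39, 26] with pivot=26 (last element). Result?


Elements <= 26 go left of pivot.
Result: [9, 11, 25, 26, 30, 40, 39, 38], pivot at index 3


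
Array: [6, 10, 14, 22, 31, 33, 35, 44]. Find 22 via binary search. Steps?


Search for 22:
[0,7] mid=3 arr[3]=22
Total: 1 comparisons


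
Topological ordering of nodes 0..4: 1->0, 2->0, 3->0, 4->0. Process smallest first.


Kahn's algorithm, process smallest node first
Order: [1, 2, 3, 4, 0]


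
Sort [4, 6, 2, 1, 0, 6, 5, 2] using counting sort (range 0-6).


Count array: [1, 1, 2, 0, 1, 1, 2]
Reconstruct: [0, 1, 2, 2, 4, 5, 6, 6]


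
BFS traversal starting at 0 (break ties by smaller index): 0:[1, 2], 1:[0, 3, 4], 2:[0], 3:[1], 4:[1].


BFS queue: start with [0]
Visit order: [0, 1, 2, 3, 4]


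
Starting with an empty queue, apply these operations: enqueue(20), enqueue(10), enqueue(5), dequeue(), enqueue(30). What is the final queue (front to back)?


enqueue(20) -> [20]
enqueue(10) -> [20, 10]
enqueue(5) -> [20, 10, 5]
dequeue() returns 20 -> [10, 5]
enqueue(30) -> [10, 5, 30]
Final queue (front to back): [10, 5, 30]


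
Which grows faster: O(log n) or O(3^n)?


logarithmic grows slower than exponential (base 3)
O(log n) is asymptotically smaller; O(3^n) grows faster


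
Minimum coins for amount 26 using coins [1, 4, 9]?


dp[0]=0; dp[i]=1+min(dp[i-c] for c in coins)
...dp[21]=4, dp[22]=3, dp[23]=4, dp[24]=5, dp[25]=5, dp[26]=4
Minimum coins for 26 = 4


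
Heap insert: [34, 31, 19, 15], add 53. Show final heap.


Append 53: [34, 31, 19, 15, 53]
Bubble up: swap idx 4(53) with idx 1(31); swap idx 1(53) with idx 0(34)
Result: [53, 34, 19, 15, 31]


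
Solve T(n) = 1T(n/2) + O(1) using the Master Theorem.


a=1, b=2, c=0. log_2(1)=0 = c=0. Case 2: O(n^c log n) = O(log n)
Complexity: O(log n)


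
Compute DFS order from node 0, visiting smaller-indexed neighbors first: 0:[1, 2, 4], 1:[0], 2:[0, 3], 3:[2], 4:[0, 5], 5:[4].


DFS stack-based: start with [0]
Visit order: [0, 1, 2, 3, 4, 5]


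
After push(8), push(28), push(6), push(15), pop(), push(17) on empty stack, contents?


push(8) -> [8]
push(28) -> [8, 28]
push(6) -> [8, 28, 6]
push(15) -> [8, 28, 6, 15]
pop() returns 15 -> [8, 28, 6]
push(17) -> [8, 28, 6, 17]
Final stack (bottom to top): [8, 28, 6, 17]


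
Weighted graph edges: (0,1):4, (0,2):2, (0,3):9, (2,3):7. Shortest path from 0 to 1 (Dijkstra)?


Dijkstra from 0:
Distances: {0: 0, 1: 4, 2: 2, 3: 9}
Shortest distance to 1 = 4, path = [0, 1]


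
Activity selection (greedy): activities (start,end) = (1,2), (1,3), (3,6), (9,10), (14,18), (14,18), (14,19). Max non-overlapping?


Greedy: pick earliest-ending, then skip overlaps.
Selected (4 activities): [(1, 2), (3, 6), (9, 10), (14, 18)]


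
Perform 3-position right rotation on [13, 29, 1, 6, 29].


Right rotate by 3: [1, 6, 29, 13, 29]


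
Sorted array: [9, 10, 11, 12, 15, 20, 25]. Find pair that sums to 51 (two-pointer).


Two pointers: lo=0, hi=6
No pair sums to 51


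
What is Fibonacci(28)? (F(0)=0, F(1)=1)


F(n)=F(n-1)+F(n-2)
...F(26)=121393, F(27)=196418, F(28)=317811


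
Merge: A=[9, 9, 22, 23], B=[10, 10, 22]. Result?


Compare heads, take smaller each step.
Merged: [9, 9, 10, 10, 22, 22, 23]


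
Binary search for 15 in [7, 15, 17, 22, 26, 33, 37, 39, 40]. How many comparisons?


Search for 15:
[0,8] mid=4 arr[4]=26
[0,3] mid=1 arr[1]=15
Total: 2 comparisons


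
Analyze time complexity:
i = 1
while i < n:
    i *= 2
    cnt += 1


Per nesting level: O(log n) = O(log n)
Complexity: O(log n)


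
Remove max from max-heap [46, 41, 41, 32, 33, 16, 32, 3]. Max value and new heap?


Max = 46
Replace root with last, heapify down
Resulting heap: [41, 33, 41, 32, 3, 16, 32]


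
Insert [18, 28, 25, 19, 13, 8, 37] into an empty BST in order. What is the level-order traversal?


Root = 18; build tree by BST insertion.
Level-Order traversal: [18, 13, 28, 8, 25, 37, 19]


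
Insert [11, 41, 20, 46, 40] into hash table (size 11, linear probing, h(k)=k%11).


Insertions: 11->slot 0; 41->slot 8; 20->slot 9; 46->slot 2; 40->slot 7
Table: [11, None, 46, None, None, None, None, 40, 41, 20, None]


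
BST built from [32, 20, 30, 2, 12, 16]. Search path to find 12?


BST root = 32
Search for 12: compare at each node
Path: [32, 20, 2, 12]


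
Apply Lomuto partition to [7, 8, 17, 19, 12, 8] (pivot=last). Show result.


Elements <= 8 go left of pivot.
Result: [7, 8, 8, 19, 12, 17], pivot at index 2


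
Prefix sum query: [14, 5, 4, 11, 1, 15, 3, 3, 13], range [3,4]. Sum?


Prefix sums: [0, 14, 19, 23, 34, 35, 50, 53, 56, 69]
Sum[3..4] = prefix[5] - prefix[3] = 35 - 23 = 12


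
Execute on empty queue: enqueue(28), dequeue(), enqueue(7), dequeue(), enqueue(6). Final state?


enqueue(28) -> [28]
dequeue() returns 28 -> []
enqueue(7) -> [7]
dequeue() returns 7 -> []
enqueue(6) -> [6]
Final queue (front to back): [6]


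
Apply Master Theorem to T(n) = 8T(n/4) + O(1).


a=8, b=4, c=0. log_4(8)=1.5 > c=0. Case 1: O(n^log_b(a)) = O(n^1.500)
Complexity: O(n^1.500)


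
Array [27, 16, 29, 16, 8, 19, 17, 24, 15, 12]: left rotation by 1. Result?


Left rotate by 1: [16, 29, 16, 8, 19, 17, 24, 15, 12, 27]


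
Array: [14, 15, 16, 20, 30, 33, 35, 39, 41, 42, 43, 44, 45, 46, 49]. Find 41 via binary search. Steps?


Search for 41:
[0,14] mid=7 arr[7]=39
[8,14] mid=11 arr[11]=44
[8,10] mid=9 arr[9]=42
[8,8] mid=8 arr[8]=41
Total: 4 comparisons


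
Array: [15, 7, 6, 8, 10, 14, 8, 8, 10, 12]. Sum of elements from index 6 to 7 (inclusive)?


Prefix sums: [0, 15, 22, 28, 36, 46, 60, 68, 76, 86, 98]
Sum[6..7] = prefix[8] - prefix[6] = 76 - 60 = 16


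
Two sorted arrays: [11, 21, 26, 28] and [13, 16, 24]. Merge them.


Compare heads, take smaller each step.
Merged: [11, 13, 16, 21, 24, 26, 28]


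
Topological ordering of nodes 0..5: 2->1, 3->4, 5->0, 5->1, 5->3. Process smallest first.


Kahn's algorithm, process smallest node first
Order: [2, 5, 0, 1, 3, 4]


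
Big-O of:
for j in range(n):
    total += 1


Per nesting level: O(n) = O(n)
Complexity: O(n)


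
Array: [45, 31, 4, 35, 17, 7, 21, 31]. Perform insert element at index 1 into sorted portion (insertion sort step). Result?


After one pass: [31, 45, 4, 35, 17, 7, 21, 31]


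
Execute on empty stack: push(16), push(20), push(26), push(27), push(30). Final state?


push(16) -> [16]
push(20) -> [16, 20]
push(26) -> [16, 20, 26]
push(27) -> [16, 20, 26, 27]
push(30) -> [16, 20, 26, 27, 30]
Final stack (bottom to top): [16, 20, 26, 27, 30]


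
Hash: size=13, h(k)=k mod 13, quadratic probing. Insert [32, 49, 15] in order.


Insertions: 32->slot 6; 49->slot 10; 15->slot 2
Table: [None, None, 15, None, None, None, 32, None, None, None, 49, None, None]


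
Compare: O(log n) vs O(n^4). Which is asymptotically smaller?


logarithmic grows slower than quartic
O(log n) is asymptotically smaller; O(n^4) grows faster


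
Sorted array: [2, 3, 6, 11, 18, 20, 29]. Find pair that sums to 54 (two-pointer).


Two pointers: lo=0, hi=6
No pair sums to 54


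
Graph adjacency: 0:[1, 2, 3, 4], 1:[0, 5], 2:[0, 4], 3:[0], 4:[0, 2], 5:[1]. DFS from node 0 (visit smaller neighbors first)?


DFS stack-based: start with [0]
Visit order: [0, 1, 5, 2, 4, 3]


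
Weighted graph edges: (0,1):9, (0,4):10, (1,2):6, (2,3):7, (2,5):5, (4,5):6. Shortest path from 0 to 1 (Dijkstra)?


Dijkstra from 0:
Distances: {0: 0, 1: 9, 2: 15, 3: 22, 4: 10, 5: 16}
Shortest distance to 1 = 9, path = [0, 1]


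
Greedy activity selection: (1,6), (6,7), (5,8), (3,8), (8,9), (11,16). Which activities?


Greedy: pick earliest-ending, then skip overlaps.
Selected (4 activities): [(1, 6), (6, 7), (8, 9), (11, 16)]


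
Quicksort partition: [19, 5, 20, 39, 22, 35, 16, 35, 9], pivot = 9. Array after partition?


Elements <= 9 go left of pivot.
Result: [5, 9, 20, 39, 22, 35, 16, 35, 19], pivot at index 1


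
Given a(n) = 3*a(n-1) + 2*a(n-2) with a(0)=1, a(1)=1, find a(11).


Build bottom-up:
...a(9)=34921, a(10)=124373, a(11)=3*124373+2*34921=442961


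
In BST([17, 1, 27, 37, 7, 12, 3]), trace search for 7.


BST root = 17
Search for 7: compare at each node
Path: [17, 1, 7]


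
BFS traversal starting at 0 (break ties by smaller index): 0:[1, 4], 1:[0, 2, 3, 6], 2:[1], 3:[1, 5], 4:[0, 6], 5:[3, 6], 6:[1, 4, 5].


BFS queue: start with [0]
Visit order: [0, 1, 4, 2, 3, 6, 5]


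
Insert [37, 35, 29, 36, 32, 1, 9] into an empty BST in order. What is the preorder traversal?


Root = 37; build tree by BST insertion.
Preorder traversal: [37, 35, 29, 1, 9, 32, 36]


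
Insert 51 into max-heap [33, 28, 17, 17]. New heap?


Append 51: [33, 28, 17, 17, 51]
Bubble up: swap idx 4(51) with idx 1(28); swap idx 1(51) with idx 0(33)
Result: [51, 33, 17, 17, 28]


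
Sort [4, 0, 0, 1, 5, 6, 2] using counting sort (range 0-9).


Count array: [2, 1, 1, 0, 1, 1, 1, 0, 0, 0]
Reconstruct: [0, 0, 1, 2, 4, 5, 6]


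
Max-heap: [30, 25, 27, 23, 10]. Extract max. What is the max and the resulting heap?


Max = 30
Replace root with last, heapify down
Resulting heap: [27, 25, 10, 23]


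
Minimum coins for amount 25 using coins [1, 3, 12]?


dp[0]=0; dp[i]=1+min(dp[i-c] for c in coins)
...dp[20]=5, dp[21]=4, dp[22]=5, dp[23]=6, dp[24]=2, dp[25]=3
Minimum coins for 25 = 3


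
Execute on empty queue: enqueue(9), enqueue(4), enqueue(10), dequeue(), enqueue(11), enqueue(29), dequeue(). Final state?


enqueue(9) -> [9]
enqueue(4) -> [9, 4]
enqueue(10) -> [9, 4, 10]
dequeue() returns 9 -> [4, 10]
enqueue(11) -> [4, 10, 11]
enqueue(29) -> [4, 10, 11, 29]
dequeue() returns 4 -> [10, 11, 29]
Final queue (front to back): [10, 11, 29]


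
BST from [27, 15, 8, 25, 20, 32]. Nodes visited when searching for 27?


BST root = 27
Search for 27: compare at each node
Path: [27]


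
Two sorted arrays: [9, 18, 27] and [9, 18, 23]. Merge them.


Compare heads, take smaller each step.
Merged: [9, 9, 18, 18, 23, 27]


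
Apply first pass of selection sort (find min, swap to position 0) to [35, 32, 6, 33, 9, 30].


After one pass: [6, 32, 35, 33, 9, 30]


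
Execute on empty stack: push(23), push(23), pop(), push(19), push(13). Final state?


push(23) -> [23]
push(23) -> [23, 23]
pop() returns 23 -> [23]
push(19) -> [23, 19]
push(13) -> [23, 19, 13]
Final stack (bottom to top): [23, 19, 13]


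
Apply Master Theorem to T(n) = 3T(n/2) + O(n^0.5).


a=3, b=2, c=0.5. log_2(3)=1.585 > c=0.5. Case 1: O(n^log_b(a)) = O(n^1.585)
Complexity: O(n^1.585)


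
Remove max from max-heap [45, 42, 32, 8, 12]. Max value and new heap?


Max = 45
Replace root with last, heapify down
Resulting heap: [42, 12, 32, 8]


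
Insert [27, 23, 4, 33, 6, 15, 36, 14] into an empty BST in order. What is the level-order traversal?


Root = 27; build tree by BST insertion.
Level-Order traversal: [27, 23, 33, 4, 36, 6, 15, 14]


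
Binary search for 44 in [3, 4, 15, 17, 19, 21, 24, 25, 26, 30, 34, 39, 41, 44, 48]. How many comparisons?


Search for 44:
[0,14] mid=7 arr[7]=25
[8,14] mid=11 arr[11]=39
[12,14] mid=13 arr[13]=44
Total: 3 comparisons


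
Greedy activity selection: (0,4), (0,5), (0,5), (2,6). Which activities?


Greedy: pick earliest-ending, then skip overlaps.
Selected (1 activities): [(0, 4)]


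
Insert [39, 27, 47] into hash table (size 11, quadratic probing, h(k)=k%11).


Insertions: 39->slot 6; 27->slot 5; 47->slot 3
Table: [None, None, None, 47, None, 27, 39, None, None, None, None]


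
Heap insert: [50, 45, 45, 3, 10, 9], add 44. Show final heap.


Append 44: [50, 45, 45, 3, 10, 9, 44]
Bubble up: no swaps needed
Result: [50, 45, 45, 3, 10, 9, 44]


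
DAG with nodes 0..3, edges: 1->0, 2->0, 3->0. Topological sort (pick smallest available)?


Kahn's algorithm, process smallest node first
Order: [1, 2, 3, 0]


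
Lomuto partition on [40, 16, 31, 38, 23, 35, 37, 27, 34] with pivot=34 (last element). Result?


Elements <= 34 go left of pivot.
Result: [16, 31, 23, 27, 34, 35, 37, 38, 40], pivot at index 4


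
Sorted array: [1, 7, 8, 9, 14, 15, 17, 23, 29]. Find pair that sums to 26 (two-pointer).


Two pointers: lo=0, hi=8
Found pair: (9, 17) summing to 26


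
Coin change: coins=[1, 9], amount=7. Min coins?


dp[0]=0; dp[i]=1+min(dp[i-c] for c in coins)
...dp[2]=2, dp[3]=3, dp[4]=4, dp[5]=5, dp[6]=6, dp[7]=7
Minimum coins for 7 = 7


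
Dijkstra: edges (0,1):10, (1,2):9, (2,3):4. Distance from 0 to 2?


Dijkstra from 0:
Distances: {0: 0, 1: 10, 2: 19, 3: 23}
Shortest distance to 2 = 19, path = [0, 1, 2]


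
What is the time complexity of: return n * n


Analysis: constant-time operation, no loop
Complexity: O(1)


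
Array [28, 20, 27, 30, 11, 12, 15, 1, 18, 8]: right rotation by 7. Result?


Right rotate by 7: [30, 11, 12, 15, 1, 18, 8, 28, 20, 27]


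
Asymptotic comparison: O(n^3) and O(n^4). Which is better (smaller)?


cubic grows slower than quartic
O(n^3) is asymptotically smaller; O(n^4) grows faster


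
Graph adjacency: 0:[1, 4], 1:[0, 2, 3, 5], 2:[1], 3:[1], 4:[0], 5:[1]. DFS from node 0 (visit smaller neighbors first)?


DFS stack-based: start with [0]
Visit order: [0, 1, 2, 3, 5, 4]


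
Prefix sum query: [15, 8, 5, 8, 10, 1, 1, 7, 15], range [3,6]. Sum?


Prefix sums: [0, 15, 23, 28, 36, 46, 47, 48, 55, 70]
Sum[3..6] = prefix[7] - prefix[3] = 48 - 28 = 20


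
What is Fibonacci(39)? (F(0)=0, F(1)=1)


F(n)=F(n-1)+F(n-2)
...F(37)=24157817, F(38)=39088169, F(39)=63245986


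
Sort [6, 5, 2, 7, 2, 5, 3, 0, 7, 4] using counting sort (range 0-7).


Count array: [1, 0, 2, 1, 1, 2, 1, 2]
Reconstruct: [0, 2, 2, 3, 4, 5, 5, 6, 7, 7]


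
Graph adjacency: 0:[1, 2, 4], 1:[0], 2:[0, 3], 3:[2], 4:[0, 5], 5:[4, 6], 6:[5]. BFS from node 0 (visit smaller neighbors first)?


BFS queue: start with [0]
Visit order: [0, 1, 2, 4, 3, 5, 6]


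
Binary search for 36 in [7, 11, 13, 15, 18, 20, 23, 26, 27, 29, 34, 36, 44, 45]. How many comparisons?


Search for 36:
[0,13] mid=6 arr[6]=23
[7,13] mid=10 arr[10]=34
[11,13] mid=12 arr[12]=44
[11,11] mid=11 arr[11]=36
Total: 4 comparisons


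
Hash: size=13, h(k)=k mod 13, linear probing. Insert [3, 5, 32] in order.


Insertions: 3->slot 3; 5->slot 5; 32->slot 6
Table: [None, None, None, 3, None, 5, 32, None, None, None, None, None, None]


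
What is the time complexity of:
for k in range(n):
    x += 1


Per nesting level: O(n) = O(n)
Complexity: O(n)


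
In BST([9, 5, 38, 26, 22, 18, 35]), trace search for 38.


BST root = 9
Search for 38: compare at each node
Path: [9, 38]


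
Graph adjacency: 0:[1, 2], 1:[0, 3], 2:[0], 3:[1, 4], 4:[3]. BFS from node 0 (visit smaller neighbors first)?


BFS queue: start with [0]
Visit order: [0, 1, 2, 3, 4]


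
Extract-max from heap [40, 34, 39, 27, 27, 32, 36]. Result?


Max = 40
Replace root with last, heapify down
Resulting heap: [39, 34, 36, 27, 27, 32]


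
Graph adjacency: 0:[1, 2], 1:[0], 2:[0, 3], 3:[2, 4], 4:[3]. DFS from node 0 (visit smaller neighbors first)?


DFS stack-based: start with [0]
Visit order: [0, 1, 2, 3, 4]


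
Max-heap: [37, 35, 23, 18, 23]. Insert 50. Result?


Append 50: [37, 35, 23, 18, 23, 50]
Bubble up: swap idx 5(50) with idx 2(23); swap idx 2(50) with idx 0(37)
Result: [50, 35, 37, 18, 23, 23]


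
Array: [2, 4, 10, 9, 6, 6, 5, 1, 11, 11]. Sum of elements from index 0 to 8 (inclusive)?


Prefix sums: [0, 2, 6, 16, 25, 31, 37, 42, 43, 54, 65]
Sum[0..8] = prefix[9] - prefix[0] = 54 - 0 = 54


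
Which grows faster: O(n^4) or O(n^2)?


quadratic grows slower than quartic
O(n^2) is asymptotically smaller; O(n^4) grows faster


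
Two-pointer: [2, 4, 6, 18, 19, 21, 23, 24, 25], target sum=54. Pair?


Two pointers: lo=0, hi=8
No pair sums to 54


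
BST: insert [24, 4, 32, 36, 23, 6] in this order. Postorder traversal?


Root = 24; build tree by BST insertion.
Postorder traversal: [6, 23, 4, 36, 32, 24]


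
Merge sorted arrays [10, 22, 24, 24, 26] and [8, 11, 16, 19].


Compare heads, take smaller each step.
Merged: [8, 10, 11, 16, 19, 22, 24, 24, 26]


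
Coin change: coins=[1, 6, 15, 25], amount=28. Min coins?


dp[0]=0; dp[i]=1+min(dp[i-c] for c in coins)
...dp[23]=4, dp[24]=4, dp[25]=1, dp[26]=2, dp[27]=3, dp[28]=4
Minimum coins for 28 = 4


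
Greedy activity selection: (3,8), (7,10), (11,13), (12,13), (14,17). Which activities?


Greedy: pick earliest-ending, then skip overlaps.
Selected (3 activities): [(3, 8), (11, 13), (14, 17)]


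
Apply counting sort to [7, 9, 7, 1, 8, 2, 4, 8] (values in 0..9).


Count array: [0, 1, 1, 0, 1, 0, 0, 2, 2, 1]
Reconstruct: [1, 2, 4, 7, 7, 8, 8, 9]


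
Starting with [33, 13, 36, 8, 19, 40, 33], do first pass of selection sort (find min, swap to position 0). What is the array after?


After one pass: [8, 13, 36, 33, 19, 40, 33]


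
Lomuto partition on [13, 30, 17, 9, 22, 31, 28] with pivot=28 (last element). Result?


Elements <= 28 go left of pivot.
Result: [13, 17, 9, 22, 28, 31, 30], pivot at index 4


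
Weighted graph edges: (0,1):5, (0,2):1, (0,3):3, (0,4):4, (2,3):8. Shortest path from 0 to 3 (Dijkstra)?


Dijkstra from 0:
Distances: {0: 0, 1: 5, 2: 1, 3: 3, 4: 4}
Shortest distance to 3 = 3, path = [0, 3]


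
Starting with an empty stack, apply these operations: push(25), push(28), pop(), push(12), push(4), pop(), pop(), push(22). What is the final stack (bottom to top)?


push(25) -> [25]
push(28) -> [25, 28]
pop() returns 28 -> [25]
push(12) -> [25, 12]
push(4) -> [25, 12, 4]
pop() returns 4 -> [25, 12]
pop() returns 12 -> [25]
push(22) -> [25, 22]
Final stack (bottom to top): [25, 22]


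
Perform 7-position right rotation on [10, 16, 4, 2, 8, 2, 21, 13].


Right rotate by 7: [16, 4, 2, 8, 2, 21, 13, 10]


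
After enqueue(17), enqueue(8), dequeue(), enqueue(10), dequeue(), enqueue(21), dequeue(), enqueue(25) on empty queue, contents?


enqueue(17) -> [17]
enqueue(8) -> [17, 8]
dequeue() returns 17 -> [8]
enqueue(10) -> [8, 10]
dequeue() returns 8 -> [10]
enqueue(21) -> [10, 21]
dequeue() returns 10 -> [21]
enqueue(25) -> [21, 25]
Final queue (front to back): [21, 25]


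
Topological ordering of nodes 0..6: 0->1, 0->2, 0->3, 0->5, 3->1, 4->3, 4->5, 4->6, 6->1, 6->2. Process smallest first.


Kahn's algorithm, process smallest node first
Order: [0, 4, 3, 5, 6, 1, 2]


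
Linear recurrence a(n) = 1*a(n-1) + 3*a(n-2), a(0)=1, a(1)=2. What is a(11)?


Build bottom-up:
...a(9)=1667, a(10)=3842, a(11)=1*3842+3*1667=8843


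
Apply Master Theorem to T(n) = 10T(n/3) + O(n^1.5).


a=10, b=3, c=1.5. log_3(10)=2.096 > c=1.5. Case 1: O(n^log_b(a)) = O(n^2.096)
Complexity: O(n^2.096)


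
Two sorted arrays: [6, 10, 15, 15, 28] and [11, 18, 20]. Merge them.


Compare heads, take smaller each step.
Merged: [6, 10, 11, 15, 15, 18, 20, 28]


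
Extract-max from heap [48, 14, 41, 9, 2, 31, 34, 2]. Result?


Max = 48
Replace root with last, heapify down
Resulting heap: [41, 14, 34, 9, 2, 31, 2]


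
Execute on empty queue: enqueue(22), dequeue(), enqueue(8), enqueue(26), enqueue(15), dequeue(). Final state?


enqueue(22) -> [22]
dequeue() returns 22 -> []
enqueue(8) -> [8]
enqueue(26) -> [8, 26]
enqueue(15) -> [8, 26, 15]
dequeue() returns 8 -> [26, 15]
Final queue (front to back): [26, 15]


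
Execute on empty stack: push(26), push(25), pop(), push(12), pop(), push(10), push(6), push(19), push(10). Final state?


push(26) -> [26]
push(25) -> [26, 25]
pop() returns 25 -> [26]
push(12) -> [26, 12]
pop() returns 12 -> [26]
push(10) -> [26, 10]
push(6) -> [26, 10, 6]
push(19) -> [26, 10, 6, 19]
push(10) -> [26, 10, 6, 19, 10]
Final stack (bottom to top): [26, 10, 6, 19, 10]


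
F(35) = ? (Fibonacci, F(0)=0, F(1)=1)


F(n)=F(n-1)+F(n-2)
...F(33)=3524578, F(34)=5702887, F(35)=9227465


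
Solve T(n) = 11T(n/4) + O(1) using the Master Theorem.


a=11, b=4, c=0. log_4(11)=1.730 > c=0. Case 1: O(n^log_b(a)) = O(n^1.730)
Complexity: O(n^1.730)


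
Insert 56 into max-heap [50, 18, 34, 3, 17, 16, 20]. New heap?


Append 56: [50, 18, 34, 3, 17, 16, 20, 56]
Bubble up: swap idx 7(56) with idx 3(3); swap idx 3(56) with idx 1(18); swap idx 1(56) with idx 0(50)
Result: [56, 50, 34, 18, 17, 16, 20, 3]


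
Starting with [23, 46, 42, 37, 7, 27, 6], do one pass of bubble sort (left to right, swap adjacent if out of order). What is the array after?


After one pass: [23, 42, 37, 7, 27, 6, 46]


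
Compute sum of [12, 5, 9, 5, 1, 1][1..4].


Prefix sums: [0, 12, 17, 26, 31, 32, 33]
Sum[1..4] = prefix[5] - prefix[1] = 32 - 12 = 20


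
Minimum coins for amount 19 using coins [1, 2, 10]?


dp[0]=0; dp[i]=1+min(dp[i-c] for c in coins)
...dp[14]=3, dp[15]=4, dp[16]=4, dp[17]=5, dp[18]=5, dp[19]=6
Minimum coins for 19 = 6


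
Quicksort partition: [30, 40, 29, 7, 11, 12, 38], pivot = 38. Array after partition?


Elements <= 38 go left of pivot.
Result: [30, 29, 7, 11, 12, 38, 40], pivot at index 5


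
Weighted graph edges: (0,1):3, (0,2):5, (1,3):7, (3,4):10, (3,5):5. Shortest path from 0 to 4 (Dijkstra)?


Dijkstra from 0:
Distances: {0: 0, 1: 3, 2: 5, 3: 10, 4: 20, 5: 15}
Shortest distance to 4 = 20, path = [0, 1, 3, 4]


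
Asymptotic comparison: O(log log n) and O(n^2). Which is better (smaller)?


double-logarithmic grows slower than quadratic
O(log log n) is asymptotically smaller; O(n^2) grows faster


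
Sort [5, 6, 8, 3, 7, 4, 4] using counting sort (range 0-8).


Count array: [0, 0, 0, 1, 2, 1, 1, 1, 1]
Reconstruct: [3, 4, 4, 5, 6, 7, 8]


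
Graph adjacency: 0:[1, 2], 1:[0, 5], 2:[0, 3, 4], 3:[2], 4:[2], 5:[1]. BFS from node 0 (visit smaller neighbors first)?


BFS queue: start with [0]
Visit order: [0, 1, 2, 5, 3, 4]


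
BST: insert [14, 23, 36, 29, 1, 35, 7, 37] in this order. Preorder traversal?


Root = 14; build tree by BST insertion.
Preorder traversal: [14, 1, 7, 23, 36, 29, 35, 37]


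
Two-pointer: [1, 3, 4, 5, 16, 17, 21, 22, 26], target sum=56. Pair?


Two pointers: lo=0, hi=8
No pair sums to 56


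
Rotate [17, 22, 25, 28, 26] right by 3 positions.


Right rotate by 3: [25, 28, 26, 17, 22]


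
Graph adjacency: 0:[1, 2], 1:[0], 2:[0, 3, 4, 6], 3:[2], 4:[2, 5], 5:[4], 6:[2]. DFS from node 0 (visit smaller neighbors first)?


DFS stack-based: start with [0]
Visit order: [0, 1, 2, 3, 4, 5, 6]


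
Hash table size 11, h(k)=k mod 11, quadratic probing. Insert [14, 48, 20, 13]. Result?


Insertions: 14->slot 3; 48->slot 4; 20->slot 9; 13->slot 2
Table: [None, None, 13, 14, 48, None, None, None, None, 20, None]


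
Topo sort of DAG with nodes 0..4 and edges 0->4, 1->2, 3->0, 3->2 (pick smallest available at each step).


Kahn's algorithm, process smallest node first
Order: [1, 3, 0, 2, 4]


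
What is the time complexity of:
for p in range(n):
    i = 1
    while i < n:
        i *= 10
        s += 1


Per nesting level: O(n) * O(log n) = O(n log n)
Complexity: O(n log n)


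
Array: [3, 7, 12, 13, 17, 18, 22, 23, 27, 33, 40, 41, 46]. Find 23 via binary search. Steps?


Search for 23:
[0,12] mid=6 arr[6]=22
[7,12] mid=9 arr[9]=33
[7,8] mid=7 arr[7]=23
Total: 3 comparisons


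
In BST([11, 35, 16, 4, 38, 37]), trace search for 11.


BST root = 11
Search for 11: compare at each node
Path: [11]


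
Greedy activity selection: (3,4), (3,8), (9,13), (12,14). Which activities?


Greedy: pick earliest-ending, then skip overlaps.
Selected (2 activities): [(3, 4), (9, 13)]


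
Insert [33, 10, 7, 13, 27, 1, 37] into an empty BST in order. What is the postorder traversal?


Root = 33; build tree by BST insertion.
Postorder traversal: [1, 7, 27, 13, 10, 37, 33]


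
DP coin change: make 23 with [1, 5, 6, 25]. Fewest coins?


dp[0]=0; dp[i]=1+min(dp[i-c] for c in coins)
...dp[18]=3, dp[19]=4, dp[20]=4, dp[21]=4, dp[22]=4, dp[23]=4
Minimum coins for 23 = 4


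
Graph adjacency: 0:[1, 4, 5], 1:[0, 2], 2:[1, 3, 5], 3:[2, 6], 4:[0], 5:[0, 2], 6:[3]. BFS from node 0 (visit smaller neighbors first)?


BFS queue: start with [0]
Visit order: [0, 1, 4, 5, 2, 3, 6]


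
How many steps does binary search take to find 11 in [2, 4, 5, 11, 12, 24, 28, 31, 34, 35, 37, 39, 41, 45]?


Search for 11:
[0,13] mid=6 arr[6]=28
[0,5] mid=2 arr[2]=5
[3,5] mid=4 arr[4]=12
[3,3] mid=3 arr[3]=11
Total: 4 comparisons


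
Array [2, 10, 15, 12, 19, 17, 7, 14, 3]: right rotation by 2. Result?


Right rotate by 2: [14, 3, 2, 10, 15, 12, 19, 17, 7]


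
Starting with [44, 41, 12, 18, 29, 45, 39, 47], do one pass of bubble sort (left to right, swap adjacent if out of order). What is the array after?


After one pass: [41, 12, 18, 29, 44, 39, 45, 47]


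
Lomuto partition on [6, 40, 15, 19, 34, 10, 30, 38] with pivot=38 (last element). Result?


Elements <= 38 go left of pivot.
Result: [6, 15, 19, 34, 10, 30, 38, 40], pivot at index 6


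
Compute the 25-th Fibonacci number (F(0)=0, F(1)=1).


F(n)=F(n-1)+F(n-2)
...F(23)=28657, F(24)=46368, F(25)=75025


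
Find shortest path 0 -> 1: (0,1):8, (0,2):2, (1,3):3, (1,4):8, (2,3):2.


Dijkstra from 0:
Distances: {0: 0, 1: 7, 2: 2, 3: 4, 4: 15}
Shortest distance to 1 = 7, path = [0, 2, 3, 1]


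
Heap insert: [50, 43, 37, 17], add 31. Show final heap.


Append 31: [50, 43, 37, 17, 31]
Bubble up: no swaps needed
Result: [50, 43, 37, 17, 31]


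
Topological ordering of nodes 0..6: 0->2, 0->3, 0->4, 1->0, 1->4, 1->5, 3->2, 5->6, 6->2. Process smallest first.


Kahn's algorithm, process smallest node first
Order: [1, 0, 3, 4, 5, 6, 2]


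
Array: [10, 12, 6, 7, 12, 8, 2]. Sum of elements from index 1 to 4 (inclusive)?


Prefix sums: [0, 10, 22, 28, 35, 47, 55, 57]
Sum[1..4] = prefix[5] - prefix[1] = 47 - 10 = 37


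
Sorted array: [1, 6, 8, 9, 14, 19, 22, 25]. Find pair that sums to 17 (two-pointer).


Two pointers: lo=0, hi=7
Found pair: (8, 9) summing to 17


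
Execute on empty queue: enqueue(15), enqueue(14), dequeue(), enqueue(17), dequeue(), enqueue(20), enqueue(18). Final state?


enqueue(15) -> [15]
enqueue(14) -> [15, 14]
dequeue() returns 15 -> [14]
enqueue(17) -> [14, 17]
dequeue() returns 14 -> [17]
enqueue(20) -> [17, 20]
enqueue(18) -> [17, 20, 18]
Final queue (front to back): [17, 20, 18]


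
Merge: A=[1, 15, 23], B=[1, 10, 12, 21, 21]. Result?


Compare heads, take smaller each step.
Merged: [1, 1, 10, 12, 15, 21, 21, 23]


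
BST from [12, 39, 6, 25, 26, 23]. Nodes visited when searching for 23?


BST root = 12
Search for 23: compare at each node
Path: [12, 39, 25, 23]


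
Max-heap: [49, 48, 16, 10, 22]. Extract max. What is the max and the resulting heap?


Max = 49
Replace root with last, heapify down
Resulting heap: [48, 22, 16, 10]


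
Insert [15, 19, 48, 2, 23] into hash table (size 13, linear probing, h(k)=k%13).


Insertions: 15->slot 2; 19->slot 6; 48->slot 9; 2->slot 3; 23->slot 10
Table: [None, None, 15, 2, None, None, 19, None, None, 48, 23, None, None]


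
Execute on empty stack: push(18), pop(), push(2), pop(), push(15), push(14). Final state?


push(18) -> [18]
pop() returns 18 -> []
push(2) -> [2]
pop() returns 2 -> []
push(15) -> [15]
push(14) -> [15, 14]
Final stack (bottom to top): [15, 14]


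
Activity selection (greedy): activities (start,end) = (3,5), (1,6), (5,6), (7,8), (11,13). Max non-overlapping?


Greedy: pick earliest-ending, then skip overlaps.
Selected (4 activities): [(3, 5), (5, 6), (7, 8), (11, 13)]


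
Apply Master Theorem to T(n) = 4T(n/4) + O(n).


a=4, b=4, c=1. log_4(4)=1 = c=1. Case 2: O(n^c log n) = O(n log n)
Complexity: O(n log n)


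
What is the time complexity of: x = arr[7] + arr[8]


Analysis: constant-time operation, no loop
Complexity: O(1)


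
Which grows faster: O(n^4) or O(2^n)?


quartic grows slower than exponential
O(n^4) is asymptotically smaller; O(2^n) grows faster


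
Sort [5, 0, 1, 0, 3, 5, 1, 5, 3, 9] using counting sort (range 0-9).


Count array: [2, 2, 0, 2, 0, 3, 0, 0, 0, 1]
Reconstruct: [0, 0, 1, 1, 3, 3, 5, 5, 5, 9]


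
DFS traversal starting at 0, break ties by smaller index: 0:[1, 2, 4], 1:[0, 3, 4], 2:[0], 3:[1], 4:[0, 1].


DFS stack-based: start with [0]
Visit order: [0, 1, 3, 4, 2]


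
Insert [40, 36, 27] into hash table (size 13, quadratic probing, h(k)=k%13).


Insertions: 40->slot 1; 36->slot 10; 27->slot 2
Table: [None, 40, 27, None, None, None, None, None, None, None, 36, None, None]


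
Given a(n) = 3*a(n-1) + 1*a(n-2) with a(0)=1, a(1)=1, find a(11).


Build bottom-up:
...a(9)=16897, a(10)=55807, a(11)=3*55807+1*16897=184318


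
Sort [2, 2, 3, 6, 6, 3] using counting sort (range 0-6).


Count array: [0, 0, 2, 2, 0, 0, 2]
Reconstruct: [2, 2, 3, 3, 6, 6]


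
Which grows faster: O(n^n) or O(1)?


constant grows slower than n^n
O(1) is asymptotically smaller; O(n^n) grows faster


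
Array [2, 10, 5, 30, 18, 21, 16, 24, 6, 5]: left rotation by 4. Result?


Left rotate by 4: [18, 21, 16, 24, 6, 5, 2, 10, 5, 30]


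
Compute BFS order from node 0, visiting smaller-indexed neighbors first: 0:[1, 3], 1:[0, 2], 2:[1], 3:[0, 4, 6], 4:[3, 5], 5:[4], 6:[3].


BFS queue: start with [0]
Visit order: [0, 1, 3, 2, 4, 6, 5]


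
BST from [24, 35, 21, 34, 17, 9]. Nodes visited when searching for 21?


BST root = 24
Search for 21: compare at each node
Path: [24, 21]


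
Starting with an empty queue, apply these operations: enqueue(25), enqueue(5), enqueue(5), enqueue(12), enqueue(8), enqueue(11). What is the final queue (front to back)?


enqueue(25) -> [25]
enqueue(5) -> [25, 5]
enqueue(5) -> [25, 5, 5]
enqueue(12) -> [25, 5, 5, 12]
enqueue(8) -> [25, 5, 5, 12, 8]
enqueue(11) -> [25, 5, 5, 12, 8, 11]
Final queue (front to back): [25, 5, 5, 12, 8, 11]


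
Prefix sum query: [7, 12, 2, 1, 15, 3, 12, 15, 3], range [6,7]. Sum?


Prefix sums: [0, 7, 19, 21, 22, 37, 40, 52, 67, 70]
Sum[6..7] = prefix[8] - prefix[6] = 67 - 40 = 27


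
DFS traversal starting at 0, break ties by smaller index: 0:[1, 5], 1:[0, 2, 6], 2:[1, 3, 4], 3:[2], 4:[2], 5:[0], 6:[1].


DFS stack-based: start with [0]
Visit order: [0, 1, 2, 3, 4, 6, 5]


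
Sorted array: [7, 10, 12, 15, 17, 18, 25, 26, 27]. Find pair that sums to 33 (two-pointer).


Two pointers: lo=0, hi=8
Found pair: (7, 26) summing to 33


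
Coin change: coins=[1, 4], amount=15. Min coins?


dp[0]=0; dp[i]=1+min(dp[i-c] for c in coins)
...dp[10]=4, dp[11]=5, dp[12]=3, dp[13]=4, dp[14]=5, dp[15]=6
Minimum coins for 15 = 6


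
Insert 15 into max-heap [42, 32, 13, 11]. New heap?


Append 15: [42, 32, 13, 11, 15]
Bubble up: no swaps needed
Result: [42, 32, 13, 11, 15]


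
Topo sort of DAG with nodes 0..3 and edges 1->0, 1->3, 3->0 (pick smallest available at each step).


Kahn's algorithm, process smallest node first
Order: [1, 2, 3, 0]


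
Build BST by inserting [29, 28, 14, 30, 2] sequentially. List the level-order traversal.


Root = 29; build tree by BST insertion.
Level-Order traversal: [29, 28, 30, 14, 2]


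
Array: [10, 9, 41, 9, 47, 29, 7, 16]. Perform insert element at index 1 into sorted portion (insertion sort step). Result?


After one pass: [9, 10, 41, 9, 47, 29, 7, 16]


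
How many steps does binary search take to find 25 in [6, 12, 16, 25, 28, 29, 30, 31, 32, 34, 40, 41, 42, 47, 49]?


Search for 25:
[0,14] mid=7 arr[7]=31
[0,6] mid=3 arr[3]=25
Total: 2 comparisons


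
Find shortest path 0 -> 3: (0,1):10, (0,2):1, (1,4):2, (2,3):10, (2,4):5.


Dijkstra from 0:
Distances: {0: 0, 1: 8, 2: 1, 3: 11, 4: 6}
Shortest distance to 3 = 11, path = [0, 2, 3]


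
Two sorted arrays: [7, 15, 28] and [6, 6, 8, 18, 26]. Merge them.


Compare heads, take smaller each step.
Merged: [6, 6, 7, 8, 15, 18, 26, 28]


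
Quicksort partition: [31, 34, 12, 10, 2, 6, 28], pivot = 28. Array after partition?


Elements <= 28 go left of pivot.
Result: [12, 10, 2, 6, 28, 34, 31], pivot at index 4


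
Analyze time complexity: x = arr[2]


Analysis: constant-time operation, no loop
Complexity: O(1)


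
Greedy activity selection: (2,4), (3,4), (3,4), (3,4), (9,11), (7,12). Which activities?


Greedy: pick earliest-ending, then skip overlaps.
Selected (2 activities): [(2, 4), (9, 11)]


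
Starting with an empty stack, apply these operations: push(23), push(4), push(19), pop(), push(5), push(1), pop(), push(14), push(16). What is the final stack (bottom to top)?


push(23) -> [23]
push(4) -> [23, 4]
push(19) -> [23, 4, 19]
pop() returns 19 -> [23, 4]
push(5) -> [23, 4, 5]
push(1) -> [23, 4, 5, 1]
pop() returns 1 -> [23, 4, 5]
push(14) -> [23, 4, 5, 14]
push(16) -> [23, 4, 5, 14, 16]
Final stack (bottom to top): [23, 4, 5, 14, 16]


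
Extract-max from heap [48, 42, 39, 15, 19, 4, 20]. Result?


Max = 48
Replace root with last, heapify down
Resulting heap: [42, 20, 39, 15, 19, 4]


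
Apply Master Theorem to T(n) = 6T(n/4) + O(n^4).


a=6, b=4, c=4. log_4(6)=1.292 < c=4. Case 3: O(n^c) = O(n^4)
Complexity: O(n^4)


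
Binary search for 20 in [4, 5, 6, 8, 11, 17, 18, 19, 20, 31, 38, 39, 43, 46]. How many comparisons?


Search for 20:
[0,13] mid=6 arr[6]=18
[7,13] mid=10 arr[10]=38
[7,9] mid=8 arr[8]=20
Total: 3 comparisons


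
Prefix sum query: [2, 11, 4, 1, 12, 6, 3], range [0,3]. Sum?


Prefix sums: [0, 2, 13, 17, 18, 30, 36, 39]
Sum[0..3] = prefix[4] - prefix[0] = 18 - 0 = 18
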